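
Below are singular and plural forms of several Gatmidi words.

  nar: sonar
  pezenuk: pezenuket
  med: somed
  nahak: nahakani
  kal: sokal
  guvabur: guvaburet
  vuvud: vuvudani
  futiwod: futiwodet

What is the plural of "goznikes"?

goznikeset

med and vuvud both end in -d yet inflect differently (somed, vuvudani), so the final letter is not what conditions the rule; the number of vowels is.
"goznikes" has 3 vowels. The stems with 3 vowels (futiwod → futiwodet, guvabur → guvaburet, pezenuk → pezenuket) add -et.
So goznikes → goznikeset.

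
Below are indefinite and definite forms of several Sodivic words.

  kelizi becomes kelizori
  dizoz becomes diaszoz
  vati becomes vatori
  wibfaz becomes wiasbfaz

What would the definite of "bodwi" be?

vati and wibfaz both have 2 vowels yet inflect differently (vatori, wiasbfaz), so the number of vowels is not what conditions the rule; the final letter is.
"bodwi" ends in -i. The stems ending in -i (vati → vatori, kelizi → kelizori) drop the final letter and add -ori.
So bodwi → bodwori.

bodwori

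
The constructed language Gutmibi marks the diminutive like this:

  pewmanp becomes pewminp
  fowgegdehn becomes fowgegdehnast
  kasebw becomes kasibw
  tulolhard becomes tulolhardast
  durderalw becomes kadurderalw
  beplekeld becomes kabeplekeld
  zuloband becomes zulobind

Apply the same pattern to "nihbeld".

kanihbeld

zuloband and beplekeld both end in -d yet inflect differently (zulobind, kabeplekeld), so the final letter is not what conditions the rule; the second-to-last letter is.
"nihbeld" has second-to-last letter 'l'. The stems whose second-to-last letter is 'l' (beplekeld → kabeplekeld, durderalw → kadurderalw) add the prefix ka-.
The other patterns: stems whose second-to-last letter is 'b' or 'n' change the last vowel to 'i'; stems whose second-to-last letter is 'h' or 'r' add -ast.
So nihbeld → kanihbeld.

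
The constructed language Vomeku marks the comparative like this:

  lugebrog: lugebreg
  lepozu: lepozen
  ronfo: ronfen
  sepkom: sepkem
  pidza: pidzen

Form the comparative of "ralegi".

ronfo and lugebrog both have last vowel 'o' yet inflect differently (ronfen, lugebreg), so the last vowel is not what conditions the rule; whether the stem ends in a vowel or a consonant is.
"ralegi" ends in a vowel. The stems ending in a vowel (ronfo → ronfen, lepozu → lepozen, pidza → pidzen) drop the final letter and add -en.
So ralegi → ralegen.

ralegen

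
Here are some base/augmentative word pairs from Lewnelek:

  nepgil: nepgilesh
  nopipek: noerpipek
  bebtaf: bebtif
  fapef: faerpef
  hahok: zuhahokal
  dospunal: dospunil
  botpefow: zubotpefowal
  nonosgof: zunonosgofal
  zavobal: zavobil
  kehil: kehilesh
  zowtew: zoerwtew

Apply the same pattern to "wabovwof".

zuwabovwofal

dospunal and nepgil both end in -l yet inflect differently (dospunil, nepgilesh), so the final letter is not what conditions the rule; the last vowel is.
"wabovwof" has last vowel 'o'. The stems whose last vowel is 'o' (nonosgof → zunonosgofal, hahok → zuhahokal, botpefow → zubotpefowal) add zu- … -al around the stem.
The other patterns: stems whose last vowel is 'a' change the last vowel to 'i'; stems whose last vowel is 'i' add -esh; stems whose last vowel is 'e' insert -er- after the first vowel.
So wabovwof → zuwabovwofal.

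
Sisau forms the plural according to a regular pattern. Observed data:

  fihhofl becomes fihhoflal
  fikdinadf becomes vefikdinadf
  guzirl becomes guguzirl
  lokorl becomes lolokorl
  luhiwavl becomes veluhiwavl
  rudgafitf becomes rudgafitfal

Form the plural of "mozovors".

guzirl and luhiwavl both end in -l yet inflect differently (guguzirl, veluhiwavl), so the final letter is not what conditions the rule; the second-to-last letter is.
"mozovors" has second-to-last letter 'r'. The stems whose second-to-last letter is 'r' (guzirl → guguzirl, lokorl → lolokorl) repeat the first consonant+vowel as a prefix.
So mozovors → momozovors.

momozovors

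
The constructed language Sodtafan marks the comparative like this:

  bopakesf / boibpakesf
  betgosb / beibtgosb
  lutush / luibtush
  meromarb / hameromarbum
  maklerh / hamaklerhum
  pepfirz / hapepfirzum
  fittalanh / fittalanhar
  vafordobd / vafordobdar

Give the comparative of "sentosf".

betgosb and meromarb both end in -b yet inflect differently (beibtgosb, hameromarbum), so the final letter is not what conditions the rule; the second-to-last letter is.
"sentosf" has second-to-last letter 's'. The stems whose second-to-last letter is 's' (bopakesf → boibpakesf, betgosb → beibtgosb, lutush → luibtush) insert -ib- after the first vowel.
So sentosf → seibntosf.

seibntosf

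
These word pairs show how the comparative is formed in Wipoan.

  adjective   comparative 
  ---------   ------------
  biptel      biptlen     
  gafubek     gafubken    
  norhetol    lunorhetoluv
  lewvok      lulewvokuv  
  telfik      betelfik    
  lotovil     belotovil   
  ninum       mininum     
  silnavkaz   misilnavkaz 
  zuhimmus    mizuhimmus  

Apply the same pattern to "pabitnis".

biptel and norhetol both end in -l yet inflect differently (biptlen, lunorhetoluv), so the final letter is not what conditions the rule; the last vowel is.
"pabitnis" has last vowel 'i'. The stems whose last vowel is 'i' (telfik → betelfik, lotovil → belotovil) add the prefix be-.
The other patterns: stems whose last vowel is 'e' delete the last vowel and add -en; stems whose last vowel is 'o' add lu- … -uv around the stem; stems whose last vowel is 'a' or 'u' add the prefix mi-.
So pabitnis → bepabitnis.

bepabitnis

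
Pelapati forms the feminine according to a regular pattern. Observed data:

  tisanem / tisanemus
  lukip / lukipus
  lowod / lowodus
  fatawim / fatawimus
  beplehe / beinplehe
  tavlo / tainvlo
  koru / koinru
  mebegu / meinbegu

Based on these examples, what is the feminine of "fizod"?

tisanem and beplehe both have last vowel 'e' yet inflect differently (tisanemus, beinplehe), so the last vowel is not what conditions the rule; whether the stem ends in a vowel or a consonant is.
"fizod" ends in a consonant. The stems ending in a consonant (tisanem → tisanemus, lukip → lukipus, lowod → lowodus) add -us.
The other pattern: stems ending in a vowel insert -in- after the first vowel.
So fizod → fizodus.

fizodus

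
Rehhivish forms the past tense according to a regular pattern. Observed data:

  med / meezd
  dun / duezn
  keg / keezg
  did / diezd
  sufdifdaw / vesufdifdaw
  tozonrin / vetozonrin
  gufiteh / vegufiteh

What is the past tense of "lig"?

liezg

dun and tozonrin both end in -n yet inflect differently (duezn, vetozonrin), so the final letter is not what conditions the rule; the number of vowels is.
"lig" has 1 vowel. The stems with 1 vowel (med → meezd, dun → duezn, keg → keezg) insert -ez- after the first vowel.
The other pattern: stems with 3 vowels add the prefix ve-.
So lig → liezg.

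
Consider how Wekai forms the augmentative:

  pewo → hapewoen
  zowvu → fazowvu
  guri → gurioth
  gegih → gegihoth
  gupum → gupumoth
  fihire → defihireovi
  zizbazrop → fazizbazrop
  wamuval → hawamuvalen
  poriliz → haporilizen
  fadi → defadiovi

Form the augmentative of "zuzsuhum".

fazuzsuhum

guri and fadi both end in -i yet inflect differently (gurioth, defadiovi), so the final letter is not what conditions the rule; the first letter is.
"zuzsuhum" begins with z-. The stems beginning with z- (zowvu → fazowvu, zizbazrop → fazizbazrop) add the prefix fa-.
The other patterns: stems beginning with g- add -oth; stems beginning with f- add de- … -ovi around the stem; stems beginning with p- or w- add ha- … -en around the stem.
So zuzsuhum → fazuzsuhum.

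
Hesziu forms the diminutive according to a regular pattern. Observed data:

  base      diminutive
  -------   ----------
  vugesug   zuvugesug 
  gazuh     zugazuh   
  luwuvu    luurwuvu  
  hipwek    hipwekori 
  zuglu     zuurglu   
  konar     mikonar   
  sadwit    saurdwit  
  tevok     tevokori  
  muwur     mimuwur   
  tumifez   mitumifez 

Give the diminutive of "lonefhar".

hipwek and tumifez both have last vowel 'e' yet inflect differently (hipwekori, mitumifez), so the last vowel is not what conditions the rule; the final letter is.
"lonefhar" ends in -r. The stems ending in -r (muwur → mimuwur, konar → mikonar) add the prefix mi-.
The other patterns: stems ending in -k add -ori; stems ending in -g or -h add the prefix zu-; stems ending in -t or -u insert -ur- after the first vowel.
So lonefhar → milonefhar.

milonefhar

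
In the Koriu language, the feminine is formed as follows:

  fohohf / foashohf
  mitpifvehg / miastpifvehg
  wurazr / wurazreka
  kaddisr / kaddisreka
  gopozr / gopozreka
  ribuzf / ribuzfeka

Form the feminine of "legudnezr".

legudnezreka

fohohf and ribuzf both end in -f yet inflect differently (foashohf, ribuzfeka), so the final letter is not what conditions the rule; the second-to-last letter is.
"legudnezr" has second-to-last letter 'z'. The stems whose second-to-last letter is 'z' (wurazr → wurazreka, gopozr → gopozreka, ribuzf → ribuzfeka) add -eka.
The other pattern: stems whose second-to-last letter is 'h' insert -as- after the first vowel.
So legudnezr → legudnezreka.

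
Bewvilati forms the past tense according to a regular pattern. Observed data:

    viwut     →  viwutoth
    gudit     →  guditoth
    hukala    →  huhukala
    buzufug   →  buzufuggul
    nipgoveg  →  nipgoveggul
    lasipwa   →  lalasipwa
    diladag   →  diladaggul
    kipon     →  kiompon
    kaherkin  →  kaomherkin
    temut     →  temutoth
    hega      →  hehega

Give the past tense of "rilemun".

riomlemun

hukala and diladag both have last vowel 'a' yet inflect differently (huhukala, diladaggul), so the last vowel is not what conditions the rule; the final letter is.
"rilemun" ends in -n. The stems ending in -n (kipon → kiompon, kaherkin → kaomherkin) insert -om- after the first vowel.
So rilemun → riomlemun.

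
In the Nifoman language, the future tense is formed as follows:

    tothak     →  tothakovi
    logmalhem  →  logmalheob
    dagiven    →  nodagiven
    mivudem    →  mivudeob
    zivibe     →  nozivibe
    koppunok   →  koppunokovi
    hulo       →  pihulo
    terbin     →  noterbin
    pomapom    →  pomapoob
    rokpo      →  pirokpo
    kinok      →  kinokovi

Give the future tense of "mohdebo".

pomapom and kinok both have last vowel 'o' yet inflect differently (pomapoob, kinokovi), so the last vowel is not what conditions the rule; the final letter is.
"mohdebo" ends in -o. The stems ending in -o (rokpo → pirokpo, hulo → pihulo) add the prefix pi-.
So mohdebo → pimohdebo.

pimohdebo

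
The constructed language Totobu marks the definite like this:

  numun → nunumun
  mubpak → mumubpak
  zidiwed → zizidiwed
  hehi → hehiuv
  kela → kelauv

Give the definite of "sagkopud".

sasagkopud

mubpak and kela both have last vowel 'a' yet inflect differently (mumubpak, kelauv), so the last vowel is not what conditions the rule; whether the stem ends in a vowel or a consonant is.
"sagkopud" ends in a consonant. The stems ending in a consonant (numun → nunumun, mubpak → mumubpak, zidiwed → zizidiwed) repeat the first consonant+vowel as a prefix.
The other pattern: stems ending in a vowel add -uv.
So sagkopud → sasagkopud.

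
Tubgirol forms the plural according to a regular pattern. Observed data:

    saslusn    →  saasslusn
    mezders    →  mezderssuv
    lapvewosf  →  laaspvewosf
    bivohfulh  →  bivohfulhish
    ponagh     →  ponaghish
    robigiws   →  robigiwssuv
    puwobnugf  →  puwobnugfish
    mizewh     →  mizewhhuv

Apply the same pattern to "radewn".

"radewn" has second-to-last letter 'w'. The stems whose second-to-last letter is 'w' (mizewh → mizewhhuv, robigiws → robigiwssuv) double the final consonant and add -uv.
The other patterns: stems whose second-to-last letter is 'g' or 'l' add -ish; stems whose second-to-last letter is 's' insert -as- after the first vowel.
So radewn → radewnnuv.

radewnnuv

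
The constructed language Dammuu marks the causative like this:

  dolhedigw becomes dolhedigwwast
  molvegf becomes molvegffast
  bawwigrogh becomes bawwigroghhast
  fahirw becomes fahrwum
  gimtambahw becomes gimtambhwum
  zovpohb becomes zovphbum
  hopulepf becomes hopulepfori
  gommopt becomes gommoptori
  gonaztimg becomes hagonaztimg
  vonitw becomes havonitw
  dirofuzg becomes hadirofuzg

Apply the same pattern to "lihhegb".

lihhegbbast

dolhedigw and fahirw both end in -w yet inflect differently (dolhedigwwast, fahrwum), so the final letter is not what conditions the rule; the second-to-last letter is.
"lihhegb" has second-to-last letter 'g'. The stems whose second-to-last letter is 'g' (dolhedigw → dolhedigwwast, molvegf → molvegffast, bawwigrogh → bawwigroghhast) double the final consonant and add -ast.
The other patterns: stems whose second-to-last letter is 'h' or 'r' delete the last vowel and add -um; stems whose second-to-last letter is 'p' add -ori; stems whose second-to-last letter is 'm', 't' or 'z' add the prefix ha-.
So lihhegb → lihhegbbast.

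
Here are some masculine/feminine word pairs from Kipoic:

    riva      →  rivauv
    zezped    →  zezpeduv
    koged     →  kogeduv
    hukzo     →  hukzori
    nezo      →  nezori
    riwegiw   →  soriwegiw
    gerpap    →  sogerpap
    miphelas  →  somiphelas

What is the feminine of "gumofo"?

gumofori

riva and gerpap both have last vowel 'a' yet inflect differently (rivauv, sogerpap), so the last vowel is not what conditions the rule; the final letter is.
"gumofo" ends in -o. The stems ending in -o (hukzo → hukzori, nezo → nezori) drop the final letter and add -ori.
So gumofo → gumofori.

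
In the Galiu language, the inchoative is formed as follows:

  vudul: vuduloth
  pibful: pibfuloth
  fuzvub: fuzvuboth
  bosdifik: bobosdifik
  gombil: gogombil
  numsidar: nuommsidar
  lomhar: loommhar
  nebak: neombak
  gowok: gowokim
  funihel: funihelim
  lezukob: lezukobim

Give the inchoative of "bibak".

vudul and gombil both end in -l yet inflect differently (vuduloth, gogombil), so the final letter is not what conditions the rule; the last vowel is.
"bibak" has last vowel 'a'. The stems whose last vowel is 'a' (numsidar → nuommsidar, lomhar → loommhar, nebak → neombak) insert -om- after the first vowel.
So bibak → biombak.

biombak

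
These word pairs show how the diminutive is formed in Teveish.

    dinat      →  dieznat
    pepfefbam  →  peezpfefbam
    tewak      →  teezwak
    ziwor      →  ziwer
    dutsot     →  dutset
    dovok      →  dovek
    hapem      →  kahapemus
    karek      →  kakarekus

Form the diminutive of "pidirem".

kapidiremus

dinat and dutsot both end in -t yet inflect differently (dieznat, dutset), so the final letter is not what conditions the rule; the last vowel is.
"pidirem" has last vowel 'e'. The stems whose last vowel is 'e' (hapem → kahapemus, karek → kakarekus) add ka- … -us around the stem.
The other patterns: stems whose last vowel is 'a' insert -ez- after the first vowel; stems whose last vowel is 'o' change the last vowel to 'e'.
So pidirem → kapidiremus.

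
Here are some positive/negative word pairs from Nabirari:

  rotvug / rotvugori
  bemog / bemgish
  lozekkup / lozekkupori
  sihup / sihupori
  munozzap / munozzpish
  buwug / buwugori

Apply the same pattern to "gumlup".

"gumlup" has last vowel 'u'. The stems whose last vowel is 'u' (rotvug → rotvugori, lozekkup → lozekkupori, sihup → sihupori) add -ori.
The other pattern: stems whose last vowel is 'a' or 'o' delete the last vowel and add -ish.
So gumlup → gumlupori.

gumlupori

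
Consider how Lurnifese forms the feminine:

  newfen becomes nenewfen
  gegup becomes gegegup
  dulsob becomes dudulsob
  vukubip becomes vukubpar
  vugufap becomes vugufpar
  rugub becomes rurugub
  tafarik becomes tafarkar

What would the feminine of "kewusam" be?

kewusmar

gegup and vugufap both end in -p yet inflect differently (gegegup, vugufpar), so the final letter is not what conditions the rule; the number of vowels is.
"kewusam" has 3 vowels. The stems with 3 vowels (vugufap → vugufpar, vukubip → vukubpar, tafarik → tafarkar) delete the last vowel and add -ar.
So kewusam → kewusmar.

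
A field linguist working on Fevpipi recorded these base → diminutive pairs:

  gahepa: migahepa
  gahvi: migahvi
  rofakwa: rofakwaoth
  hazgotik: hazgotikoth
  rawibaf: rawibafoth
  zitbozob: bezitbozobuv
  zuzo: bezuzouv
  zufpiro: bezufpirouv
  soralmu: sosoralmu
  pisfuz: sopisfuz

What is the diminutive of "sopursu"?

sosopursu

gahepa and rofakwa both end in -a yet inflect differently (migahepa, rofakwaoth), so the final letter is not what conditions the rule; the first letter is.
"sopursu" begins with s-. The one such stem in the data (soralmu → sosoralmu) adds the prefix so-, so the same rule applies.
The other patterns: stems beginning with g- add the prefix mi-; stems beginning with h- or r- add -oth; stems beginning with z- add be- … -uv around the stem.
So sopursu → sosopursu.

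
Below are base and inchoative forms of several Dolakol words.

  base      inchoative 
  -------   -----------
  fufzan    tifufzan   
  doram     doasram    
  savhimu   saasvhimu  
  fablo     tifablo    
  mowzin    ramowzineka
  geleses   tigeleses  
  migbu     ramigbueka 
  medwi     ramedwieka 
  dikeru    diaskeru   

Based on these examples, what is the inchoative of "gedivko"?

tigedivko

mowzin and fufzan both end in -n yet inflect differently (ramowzineka, tifufzan), so the final letter is not what conditions the rule; the first letter is.
"gedivko" begins with g-. The one such stem in the data (geleses → tigeleses) adds the prefix ti-, so the same rule applies.
So gedivko → tigedivko.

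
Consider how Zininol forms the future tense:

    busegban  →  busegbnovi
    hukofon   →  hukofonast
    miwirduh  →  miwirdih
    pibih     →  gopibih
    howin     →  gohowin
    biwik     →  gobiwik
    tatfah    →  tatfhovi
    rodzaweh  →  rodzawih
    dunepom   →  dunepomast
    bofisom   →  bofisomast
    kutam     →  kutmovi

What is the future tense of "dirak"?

kutam and bofisom both end in -m yet inflect differently (kutmovi, bofisomast), so the final letter is not what conditions the rule; the last vowel is.
"dirak" has last vowel 'a'. The stems whose last vowel is 'a' (busegban → busegbnovi, kutam → kutmovi, tatfah → tatfhovi) delete the last vowel and add -ovi.
So dirak → dirkovi.

dirkovi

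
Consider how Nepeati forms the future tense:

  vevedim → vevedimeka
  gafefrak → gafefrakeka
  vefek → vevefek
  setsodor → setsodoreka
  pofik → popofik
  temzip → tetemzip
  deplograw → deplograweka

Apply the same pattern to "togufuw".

"togufuw" has 3 vowels. The stems with 3 vowels (deplograw → deplograweka, setsodor → setsodoreka, vevedim → vevedimeka) add -eka.
So togufuw → togufuweka.

togufuweka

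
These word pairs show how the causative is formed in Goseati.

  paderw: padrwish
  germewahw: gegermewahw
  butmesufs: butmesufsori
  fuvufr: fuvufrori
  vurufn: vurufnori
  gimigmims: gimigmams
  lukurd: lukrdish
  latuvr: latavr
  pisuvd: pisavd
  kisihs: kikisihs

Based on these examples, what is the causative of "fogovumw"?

butmesufs and kisihs both end in -s yet inflect differently (butmesufsori, kikisihs), so the final letter is not what conditions the rule; the second-to-last letter is.
"fogovumw" has second-to-last letter 'm'. The one such stem in the data (gimigmims → gimigmams) changes the last vowel to 'a' (as do latuvr, pisuvd), so the same rule applies.
So fogovumw → fogovamw.

fogovamw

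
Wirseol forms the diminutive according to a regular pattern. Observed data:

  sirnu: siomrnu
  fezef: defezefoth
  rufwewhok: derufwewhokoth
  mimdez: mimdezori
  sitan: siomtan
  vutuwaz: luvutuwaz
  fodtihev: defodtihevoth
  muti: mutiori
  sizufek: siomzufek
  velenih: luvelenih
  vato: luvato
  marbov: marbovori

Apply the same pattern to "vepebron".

luvepebron

vutuwaz and mimdez both end in -z yet inflect differently (luvutuwaz, mimdezori), so the final letter is not what conditions the rule; the first letter is.
"vepebron" begins with v-. The stems beginning with v- (velenih → luvelenih, vutuwaz → luvutuwaz, vato → luvato) add the prefix lu-.
The other patterns: stems beginning with s- insert -om- after the first vowel; stems beginning with m- add -ori; stems beginning with f- or r- add de- … -oth around the stem.
So vepebron → luvepebron.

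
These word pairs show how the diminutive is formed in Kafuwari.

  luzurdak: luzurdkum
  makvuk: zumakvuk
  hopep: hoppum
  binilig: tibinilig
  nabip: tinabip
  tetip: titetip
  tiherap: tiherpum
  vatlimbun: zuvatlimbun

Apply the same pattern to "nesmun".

"nesmun" has last vowel 'u'. The stems whose last vowel is 'u' (vatlimbun → zuvatlimbun, makvuk → zumakvuk) add the prefix zu-.
The other patterns: stems whose last vowel is 'i' add the prefix ti-; stems whose last vowel is 'a' or 'e' delete the last vowel and add -um.
So nesmun → zunesmun.

zunesmun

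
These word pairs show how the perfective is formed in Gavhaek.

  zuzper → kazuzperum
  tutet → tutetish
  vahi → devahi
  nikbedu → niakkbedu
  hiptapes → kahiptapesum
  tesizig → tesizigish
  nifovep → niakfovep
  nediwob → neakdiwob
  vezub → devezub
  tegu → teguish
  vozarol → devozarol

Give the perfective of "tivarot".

tivarotish

nikbedu and tegu both end in -u yet inflect differently (niakkbedu, teguish), so the final letter is not what conditions the rule; the first letter is.
"tivarot" begins with t-. The stems beginning with t- (tegu → teguish, tesizig → tesizigish, tutet → tutetish) add -ish.
So tivarot → tivarotish.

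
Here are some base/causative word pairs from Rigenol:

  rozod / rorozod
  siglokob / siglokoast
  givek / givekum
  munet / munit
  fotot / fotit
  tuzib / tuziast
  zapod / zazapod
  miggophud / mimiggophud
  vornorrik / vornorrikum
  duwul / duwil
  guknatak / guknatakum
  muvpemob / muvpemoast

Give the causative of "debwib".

tuzib and vornorrik both have last vowel 'i' yet inflect differently (tuziast, vornorrikum), so the last vowel is not what conditions the rule; the final letter is.
"debwib" ends in -b. The stems ending in -b (siglokob → siglokoast, tuzib → tuziast, muvpemob → muvpemoast) drop the final letter and add -ast.
The other patterns: stems ending in -k add -um; stems ending in -d repeat the first consonant+vowel as a prefix; stems ending in -l or -t change the last vowel to 'i'.
So debwib → debwiast.

debwiast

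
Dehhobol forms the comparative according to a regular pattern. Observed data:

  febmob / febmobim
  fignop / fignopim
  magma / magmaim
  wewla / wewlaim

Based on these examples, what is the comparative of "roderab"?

Every pair shown (febmob → febmobim, fignop → fignopim, magma → magmaim, …) follows the same rule: add -im.
So roderab → roderabim.

roderabim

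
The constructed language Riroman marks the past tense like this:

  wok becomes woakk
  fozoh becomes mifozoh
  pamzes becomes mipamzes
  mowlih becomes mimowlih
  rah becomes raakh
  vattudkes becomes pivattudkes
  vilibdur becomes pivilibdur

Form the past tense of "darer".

rah and mowlih both end in -h yet inflect differently (raakh, mimowlih), so the final letter is not what conditions the rule; the number of vowels is.
"darer" has 2 vowels. The stems with 2 vowels (pamzes → mipamzes, mowlih → mimowlih, fozoh → mifozoh) add the prefix mi-.
The other patterns: stems with 1 vowel insert -ak- after the first vowel; stems with 3 vowels add the prefix pi-.
So darer → midarer.

midarer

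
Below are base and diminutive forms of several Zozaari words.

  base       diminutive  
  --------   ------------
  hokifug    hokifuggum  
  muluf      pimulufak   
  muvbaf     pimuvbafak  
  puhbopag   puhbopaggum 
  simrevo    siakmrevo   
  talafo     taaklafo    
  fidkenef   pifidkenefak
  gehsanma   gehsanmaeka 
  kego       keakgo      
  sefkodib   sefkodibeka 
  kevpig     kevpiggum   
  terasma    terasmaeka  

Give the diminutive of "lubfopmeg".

lubfopmeggum

"lubfopmeg" ends in -g. The stems ending in -g (hokifug → hokifuggum, kevpig → kevpiggum, puhbopag → puhbopaggum) double the final consonant and add -um.
The other patterns: stems ending in -o insert -ak- after the first vowel; stems ending in -f add pi- … -ak around the stem; stems ending in -a or -b add -eka.
So lubfopmeg → lubfopmeggum.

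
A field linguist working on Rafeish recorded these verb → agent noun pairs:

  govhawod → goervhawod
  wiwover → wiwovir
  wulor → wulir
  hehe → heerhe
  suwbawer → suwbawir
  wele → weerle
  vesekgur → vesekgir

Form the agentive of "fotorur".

wiwover and wele both have last vowel 'e' yet inflect differently (wiwovir, weerle), so the last vowel is not what conditions the rule; the final letter is.
"fotorur" ends in -r. The stems ending in -r (wiwover → wiwovir, wulor → wulir, suwbawer → suwbawir) change the last vowel to 'i'.
So fotorur → fotorir.

fotorir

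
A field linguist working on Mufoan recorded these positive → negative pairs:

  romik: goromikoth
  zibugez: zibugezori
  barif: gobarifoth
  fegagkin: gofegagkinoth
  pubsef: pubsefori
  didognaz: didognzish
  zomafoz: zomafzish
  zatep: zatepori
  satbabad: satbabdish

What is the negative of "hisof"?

barif and pubsef both end in -f yet inflect differently (gobarifoth, pubsefori), so the final letter is not what conditions the rule; the last vowel is.
"hisof" has last vowel 'o'. The one such stem in the data (zomafoz → zomafzish) deletes the last vowel and adds -ish (as do didognaz, satbabad), so the same rule applies.
The other patterns: stems whose last vowel is 'i' add go- … -oth around the stem; stems whose last vowel is 'e' add -ori.
So hisof → hisfish.

hisfish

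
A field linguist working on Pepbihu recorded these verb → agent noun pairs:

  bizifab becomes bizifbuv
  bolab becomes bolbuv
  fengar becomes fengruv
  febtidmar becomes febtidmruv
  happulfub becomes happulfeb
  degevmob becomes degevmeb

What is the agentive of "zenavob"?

zenaveb

"zenavob" has last vowel 'o'. The one such stem in the data (degevmob → degevmeb) changes the last vowel to 'e' (as does happulfub), so the same rule applies.
The other pattern: stems whose last vowel is 'a' delete the last vowel and add -uv.
So zenavob → zenaveb.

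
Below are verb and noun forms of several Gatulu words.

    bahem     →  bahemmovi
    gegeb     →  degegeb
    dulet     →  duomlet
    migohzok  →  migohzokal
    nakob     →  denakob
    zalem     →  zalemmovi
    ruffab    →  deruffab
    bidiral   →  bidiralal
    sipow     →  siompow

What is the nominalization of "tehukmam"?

tehukmammovi

"tehukmam" ends in -m. The stems ending in -m (zalem → zalemmovi, bahem → bahemmovi) double the final consonant and add -ovi.
The other patterns: stems ending in -t or -w insert -om- after the first vowel; stems ending in -b add the prefix de-; stems ending in -k or -l add -al.
So tehukmam → tehukmammovi.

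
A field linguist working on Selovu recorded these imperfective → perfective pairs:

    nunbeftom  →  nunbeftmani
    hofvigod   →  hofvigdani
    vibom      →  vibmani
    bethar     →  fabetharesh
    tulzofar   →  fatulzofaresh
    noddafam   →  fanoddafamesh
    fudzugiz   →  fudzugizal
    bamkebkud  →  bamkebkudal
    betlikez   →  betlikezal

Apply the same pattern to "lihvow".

"lihvow" has last vowel 'o'. The stems whose last vowel is 'o' (nunbeftom → nunbeftmani, hofvigod → hofvigdani, vibom → vibmani) delete the last vowel and add -ani.
The other patterns: stems whose last vowel is 'a' add fa- … -esh around the stem; stems whose last vowel is 'e', 'i' or 'u' add -al.
So lihvow → lihvwani.

lihvwani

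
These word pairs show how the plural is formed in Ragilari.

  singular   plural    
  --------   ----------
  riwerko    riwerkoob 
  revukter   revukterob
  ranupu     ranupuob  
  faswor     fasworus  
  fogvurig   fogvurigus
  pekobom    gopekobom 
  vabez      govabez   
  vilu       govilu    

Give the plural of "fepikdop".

revukter and faswor both end in -r yet inflect differently (revukterob, fasworus), so the final letter is not what conditions the rule; the first letter is.
"fepikdop" begins with f-. The stems beginning with f- (faswor → fasworus, fogvurig → fogvurigus) add -us.
The other patterns: stems beginning with r- add -ob; stems beginning with p- or v- add the prefix go-.
So fepikdop → fepikdopus.

fepikdopus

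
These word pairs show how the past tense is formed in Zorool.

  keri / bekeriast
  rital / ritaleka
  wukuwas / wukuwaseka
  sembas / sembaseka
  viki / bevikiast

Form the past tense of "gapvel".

gapveleka

rital and viki both have 2 vowels yet inflect differently (ritaleka, bevikiast), so the number of vowels is not what conditions the rule; whether the stem ends in a vowel or a consonant is.
"gapvel" ends in a consonant. The stems ending in a consonant (wukuwas → wukuwaseka, rital → ritaleka, sembas → sembaseka) add -eka.
The other pattern: stems ending in a vowel add be- … -ast around the stem.
So gapvel → gapveleka.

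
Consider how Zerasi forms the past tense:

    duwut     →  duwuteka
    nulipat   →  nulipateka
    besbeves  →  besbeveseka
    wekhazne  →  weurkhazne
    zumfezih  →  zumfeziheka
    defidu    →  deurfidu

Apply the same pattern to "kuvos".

kuvoseka

wekhazne and besbeves both have last vowel 'e' yet inflect differently (weurkhazne, besbeveseka), so the last vowel is not what conditions the rule; whether the stem ends in a vowel or a consonant is.
"kuvos" ends in a consonant. The stems ending in a consonant (besbeves → besbeveseka, zumfezih → zumfeziheka, duwut → duwuteka) add -eka.
The other pattern: stems ending in a vowel insert -ur- after the first vowel.
So kuvos → kuvoseka.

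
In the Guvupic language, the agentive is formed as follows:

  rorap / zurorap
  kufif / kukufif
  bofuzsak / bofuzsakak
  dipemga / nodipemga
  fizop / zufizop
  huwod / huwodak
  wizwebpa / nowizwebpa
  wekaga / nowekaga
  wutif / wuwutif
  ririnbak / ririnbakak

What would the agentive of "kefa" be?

dipemga and rorap both have last vowel 'a' yet inflect differently (nodipemga, zurorap), so the last vowel is not what conditions the rule; the final letter is.
"kefa" ends in -a. The stems ending in -a (dipemga → nodipemga, wekaga → nowekaga, wizwebpa → nowizwebpa) add the prefix no-.
So kefa → nokefa.

nokefa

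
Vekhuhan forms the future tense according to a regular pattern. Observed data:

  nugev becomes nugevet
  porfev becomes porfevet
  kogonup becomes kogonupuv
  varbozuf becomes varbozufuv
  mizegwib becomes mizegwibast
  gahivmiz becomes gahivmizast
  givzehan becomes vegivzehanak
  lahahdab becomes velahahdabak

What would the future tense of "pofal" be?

vepofalak

mizegwib and lahahdab both end in -b yet inflect differently (mizegwibast, velahahdabak), so the final letter is not what conditions the rule; the last vowel is.
"pofal" has last vowel 'a'. The stems whose last vowel is 'a' (givzehan → vegivzehanak, lahahdab → velahahdabak) add ve- … -ak around the stem.
So pofal → vepofalak.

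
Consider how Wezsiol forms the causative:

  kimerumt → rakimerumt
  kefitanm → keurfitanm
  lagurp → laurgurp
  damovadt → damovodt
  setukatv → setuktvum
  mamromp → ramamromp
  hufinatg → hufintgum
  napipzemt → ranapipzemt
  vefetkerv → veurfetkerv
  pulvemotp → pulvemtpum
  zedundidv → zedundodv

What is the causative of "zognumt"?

"zognumt" has second-to-last letter 'm'. The stems whose second-to-last letter is 'm' (kimerumt → rakimerumt, napipzemt → ranapipzemt, mamromp → ramamromp) add the prefix ra-.
The other patterns: stems whose second-to-last letter is 't' delete the last vowel and add -um; stems whose second-to-last letter is 'd' change the last vowel to 'o'; stems whose second-to-last letter is 'n' or 'r' insert -ur- after the first vowel.
So zognumt → razognumt.

razognumt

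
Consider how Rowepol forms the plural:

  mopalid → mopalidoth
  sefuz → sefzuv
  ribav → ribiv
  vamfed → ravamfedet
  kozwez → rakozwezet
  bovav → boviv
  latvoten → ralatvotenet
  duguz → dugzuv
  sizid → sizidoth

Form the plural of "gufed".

sizid and vamfed both end in -d yet inflect differently (sizidoth, ravamfedet), so the final letter is not what conditions the rule; the last vowel is.
"gufed" has last vowel 'e'. The stems whose last vowel is 'e' (vamfed → ravamfedet, kozwez → rakozwezet, latvoten → ralatvotenet) add ra- … -et around the stem.
So gufed → ragufedet.

ragufedet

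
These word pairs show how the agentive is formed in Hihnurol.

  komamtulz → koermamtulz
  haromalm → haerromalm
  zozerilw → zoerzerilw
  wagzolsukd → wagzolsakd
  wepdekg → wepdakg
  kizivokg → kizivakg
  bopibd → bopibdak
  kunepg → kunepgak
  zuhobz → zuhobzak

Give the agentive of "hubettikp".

wagzolsukd and bopibd both end in -d yet inflect differently (wagzolsakd, bopibdak), so the final letter is not what conditions the rule; the second-to-last letter is.
"hubettikp" has second-to-last letter 'k'. The stems whose second-to-last letter is 'k' (wagzolsukd → wagzolsakd, wepdekg → wepdakg, kizivokg → kizivakg) change the last vowel to 'a'.
The other patterns: stems whose second-to-last letter is 'l' insert -er- after the first vowel; stems whose second-to-last letter is 'b' or 'p' add -ak.
So hubettikp → hubettakp.

hubettakp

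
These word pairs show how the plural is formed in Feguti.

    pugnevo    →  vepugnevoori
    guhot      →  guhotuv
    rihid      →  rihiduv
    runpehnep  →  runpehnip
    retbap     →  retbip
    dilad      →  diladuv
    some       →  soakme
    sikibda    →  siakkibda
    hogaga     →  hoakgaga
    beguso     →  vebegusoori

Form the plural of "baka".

baakka

"baka" ends in -a. The stems ending in -a (hogaga → hoakgaga, sikibda → siakkibda) insert -ak- after the first vowel.
The other patterns: stems ending in -d or -t add -uv; stems ending in -p change the last vowel to 'i'; stems ending in -o add ve- … -ori around the stem.
So baka → baakka.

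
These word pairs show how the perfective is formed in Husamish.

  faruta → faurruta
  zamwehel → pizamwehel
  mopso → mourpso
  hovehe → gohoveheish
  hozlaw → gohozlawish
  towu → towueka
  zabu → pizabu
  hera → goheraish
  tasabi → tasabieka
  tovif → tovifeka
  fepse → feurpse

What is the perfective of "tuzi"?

tuzieka

"tuzi" begins with t-. The stems beginning with t- (tasabi → tasabieka, towu → towueka, tovif → tovifeka) add -eka.
So tuzi → tuzieka.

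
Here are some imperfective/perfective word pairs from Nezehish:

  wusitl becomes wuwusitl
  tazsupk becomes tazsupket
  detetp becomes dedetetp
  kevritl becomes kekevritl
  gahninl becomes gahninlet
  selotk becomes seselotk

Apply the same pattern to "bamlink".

selotk and tazsupk both end in -k yet inflect differently (seselotk, tazsupket), so the final letter is not what conditions the rule; the second-to-last letter is.
"bamlink" has second-to-last letter 'n'. The one such stem in the data (gahninl → gahninlet) adds -et, so the same rule applies.
The other pattern: stems whose second-to-last letter is 't' repeat the first consonant+vowel as a prefix.
So bamlink → bamlinket.

bamlinket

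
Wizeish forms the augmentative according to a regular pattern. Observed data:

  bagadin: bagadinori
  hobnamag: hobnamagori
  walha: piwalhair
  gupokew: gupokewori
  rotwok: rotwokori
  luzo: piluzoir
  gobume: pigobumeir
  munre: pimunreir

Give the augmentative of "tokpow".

hobnamag and walha both have last vowel 'a' yet inflect differently (hobnamagori, piwalhair), so the last vowel is not what conditions the rule; whether the stem ends in a vowel or a consonant is.
"tokpow" ends in a consonant. The stems ending in a consonant (hobnamag → hobnamagori, rotwok → rotwokori, bagadin → bagadinori) add -ori.
So tokpow → tokpowori.

tokpowori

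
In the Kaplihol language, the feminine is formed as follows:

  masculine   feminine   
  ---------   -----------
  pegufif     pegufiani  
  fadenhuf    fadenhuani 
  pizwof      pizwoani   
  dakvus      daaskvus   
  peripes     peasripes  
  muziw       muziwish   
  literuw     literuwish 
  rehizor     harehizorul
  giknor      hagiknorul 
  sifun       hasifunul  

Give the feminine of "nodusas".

noasdusas

fadenhuf and dakvus both have last vowel 'u' yet inflect differently (fadenhuani, daaskvus), so the last vowel is not what conditions the rule; the final letter is.
"nodusas" ends in -s. The stems ending in -s (dakvus → daaskvus, peripes → peasripes) insert -as- after the first vowel.
So nodusas → noasdusas.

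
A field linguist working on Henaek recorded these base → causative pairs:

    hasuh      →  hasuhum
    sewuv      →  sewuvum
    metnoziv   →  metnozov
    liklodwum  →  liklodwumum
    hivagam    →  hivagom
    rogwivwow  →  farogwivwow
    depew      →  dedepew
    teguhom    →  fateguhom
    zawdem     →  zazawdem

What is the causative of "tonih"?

rogwivwow and depew both end in -w yet inflect differently (farogwivwow, dedepew), so the final letter is not what conditions the rule; the last vowel is.
"tonih" has last vowel 'i'. The one such stem in the data (metnoziv → metnozov) changes the last vowel to 'o' (as does hivagam), so the same rule applies.
So tonih → tonoh.

tonoh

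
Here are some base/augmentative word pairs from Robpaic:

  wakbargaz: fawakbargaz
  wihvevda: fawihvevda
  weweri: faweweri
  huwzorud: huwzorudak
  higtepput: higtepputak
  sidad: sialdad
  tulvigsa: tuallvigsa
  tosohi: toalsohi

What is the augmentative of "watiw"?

fawatiw

huwzorud and sidad both end in -d yet inflect differently (huwzorudak, sialdad), so the final letter is not what conditions the rule; the first letter is.
"watiw" begins with w-. The stems beginning with w- (wakbargaz → fawakbargaz, wihvevda → fawihvevda, weweri → faweweri) add the prefix fa-.
So watiw → fawatiw.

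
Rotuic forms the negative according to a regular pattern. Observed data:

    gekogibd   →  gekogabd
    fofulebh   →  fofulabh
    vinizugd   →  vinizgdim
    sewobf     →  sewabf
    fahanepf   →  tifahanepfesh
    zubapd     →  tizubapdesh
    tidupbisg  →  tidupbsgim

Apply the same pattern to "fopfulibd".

gekogibd and zubapd both end in -d yet inflect differently (gekogabd, tizubapdesh), so the final letter is not what conditions the rule; the second-to-last letter is.
"fopfulibd" has second-to-last letter 'b'. The stems whose second-to-last letter is 'b' (sewobf → sewabf, gekogibd → gekogabd, fofulebh → fofulabh) change the last vowel to 'a'.
So fopfulibd → fopfulabd.

fopfulabd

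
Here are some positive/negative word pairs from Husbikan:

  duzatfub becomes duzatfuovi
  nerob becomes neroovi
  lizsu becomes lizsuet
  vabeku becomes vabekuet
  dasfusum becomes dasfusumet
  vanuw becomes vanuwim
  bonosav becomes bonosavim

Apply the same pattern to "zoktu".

zoktuet

duzatfub and lizsu both have last vowel 'u' yet inflect differently (duzatfuovi, lizsuet), so the last vowel is not what conditions the rule; the final letter is.
"zoktu" ends in -u. The stems ending in -u (lizsu → lizsuet, vabeku → vabekuet) add -et.
The other patterns: stems ending in -b drop the final letter and add -ovi; stems ending in -v or -w add -im.
So zoktu → zoktuet.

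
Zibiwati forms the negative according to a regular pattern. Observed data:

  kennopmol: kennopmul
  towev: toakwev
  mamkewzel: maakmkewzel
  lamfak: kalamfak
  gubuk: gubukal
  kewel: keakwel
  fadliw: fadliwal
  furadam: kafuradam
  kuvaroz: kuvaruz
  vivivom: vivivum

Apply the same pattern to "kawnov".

kewel and kennopmol both end in -l yet inflect differently (keakwel, kennopmul), so the final letter is not what conditions the rule; the last vowel is.
"kawnov" has last vowel 'o'. The stems whose last vowel is 'o' (kuvaroz → kuvaruz, kennopmol → kennopmul, vivivom → vivivum) change the last vowel to 'u'.
The other patterns: stems whose last vowel is 'a' add the prefix ka-; stems whose last vowel is 'e' insert -ak- after the first vowel; stems whose last vowel is 'i' or 'u' add -al.
So kawnov → kawnuv.

kawnuv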